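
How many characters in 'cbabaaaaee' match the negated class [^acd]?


Negated class [^acd] matches any char NOT in {a, c, d}
Scanning 'cbabaaaaee':
  pos 0: 'c' -> no (excluded)
  pos 1: 'b' -> MATCH
  pos 2: 'a' -> no (excluded)
  pos 3: 'b' -> MATCH
  pos 4: 'a' -> no (excluded)
  pos 5: 'a' -> no (excluded)
  pos 6: 'a' -> no (excluded)
  pos 7: 'a' -> no (excluded)
  pos 8: 'e' -> MATCH
  pos 9: 'e' -> MATCH
Total matches: 4

4


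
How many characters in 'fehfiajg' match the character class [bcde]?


Character class [bcde] matches any of: {b, c, d, e}
Scanning string 'fehfiajg' character by character:
  pos 0: 'f' -> no
  pos 1: 'e' -> MATCH
  pos 2: 'h' -> no
  pos 3: 'f' -> no
  pos 4: 'i' -> no
  pos 5: 'a' -> no
  pos 6: 'j' -> no
  pos 7: 'g' -> no
Total matches: 1

1


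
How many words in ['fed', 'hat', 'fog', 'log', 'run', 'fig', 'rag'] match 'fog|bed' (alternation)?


Alternation 'fog|bed' matches either 'fog' or 'bed'.
Checking each word:
  'fed' -> no
  'hat' -> no
  'fog' -> MATCH
  'log' -> no
  'run' -> no
  'fig' -> no
  'rag' -> no
Matches: ['fog']
Count: 1

1


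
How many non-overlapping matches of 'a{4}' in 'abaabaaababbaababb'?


Pattern 'a{4}' matches exactly 4 consecutive a's (greedy, non-overlapping).
String: 'abaabaaababbaababb'
Scanning for runs of a's:
  Run at pos 0: 'a' (length 1) -> 0 match(es)
  Run at pos 2: 'aa' (length 2) -> 0 match(es)
  Run at pos 5: 'aaa' (length 3) -> 0 match(es)
  Run at pos 9: 'a' (length 1) -> 0 match(es)
  Run at pos 12: 'aa' (length 2) -> 0 match(es)
  Run at pos 15: 'a' (length 1) -> 0 match(es)
Matches found: []
Total: 0

0


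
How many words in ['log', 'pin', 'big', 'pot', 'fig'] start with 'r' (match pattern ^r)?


Pattern ^r anchors to start of word. Check which words begin with 'r':
  'log' -> no
  'pin' -> no
  'big' -> no
  'pot' -> no
  'fig' -> no
Matching words: []
Count: 0

0


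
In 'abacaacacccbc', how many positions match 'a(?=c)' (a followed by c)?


Lookahead 'a(?=c)' matches 'a' only when followed by 'c'.
String: 'abacaacacccbc'
Checking each position where char is 'a':
  pos 0: 'a' -> no (next='b')
  pos 2: 'a' -> MATCH (next='c')
  pos 4: 'a' -> no (next='a')
  pos 5: 'a' -> MATCH (next='c')
  pos 7: 'a' -> MATCH (next='c')
Matching positions: [2, 5, 7]
Count: 3

3


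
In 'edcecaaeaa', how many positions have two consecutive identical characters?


Looking for consecutive identical characters in 'edcecaaeaa':
  pos 0-1: 'e' vs 'd' -> different
  pos 1-2: 'd' vs 'c' -> different
  pos 2-3: 'c' vs 'e' -> different
  pos 3-4: 'e' vs 'c' -> different
  pos 4-5: 'c' vs 'a' -> different
  pos 5-6: 'a' vs 'a' -> MATCH ('aa')
  pos 6-7: 'a' vs 'e' -> different
  pos 7-8: 'e' vs 'a' -> different
  pos 8-9: 'a' vs 'a' -> MATCH ('aa')
Consecutive identical pairs: ['aa', 'aa']
Count: 2

2


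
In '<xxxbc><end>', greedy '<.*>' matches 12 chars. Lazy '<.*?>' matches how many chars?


Greedy '<.*>' tries to match as MUCH as possible.
Lazy '<.*?>' tries to match as LITTLE as possible.

String: '<xxxbc><end>'
Greedy '<.*>' starts at first '<' and extends to the LAST '>': '<xxxbc><end>' (12 chars)
Lazy '<.*?>' starts at first '<' and stops at the FIRST '>': '<xxxbc>' (7 chars)

7


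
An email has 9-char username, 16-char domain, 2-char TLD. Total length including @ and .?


An email address has format: username@domain.tld
Username length: 9
'@' character: 1
Domain length: 16
'.' character: 1
TLD length: 2
Total = 9 + 1 + 16 + 1 + 2 = 29

29


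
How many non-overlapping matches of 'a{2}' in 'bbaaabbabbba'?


Pattern 'a{2}' matches exactly 2 consecutive a's (greedy, non-overlapping).
String: 'bbaaabbabbba'
Scanning for runs of a's:
  Run at pos 2: 'aaa' (length 3) -> 1 match(es)
  Run at pos 7: 'a' (length 1) -> 0 match(es)
  Run at pos 11: 'a' (length 1) -> 0 match(es)
Matches found: ['aa']
Total: 1

1


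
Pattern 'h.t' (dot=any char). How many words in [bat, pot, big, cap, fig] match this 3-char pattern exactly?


Pattern 'h.t' means: starts with 'h', any single char, ends with 't'.
Checking each word (must be exactly 3 chars):
  'bat' (len=3): no
  'pot' (len=3): no
  'big' (len=3): no
  'cap' (len=3): no
  'fig' (len=3): no
Matching words: []
Total: 0

0


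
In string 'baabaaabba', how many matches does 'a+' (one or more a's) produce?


Pattern 'a+' matches one or more consecutive a's.
String: 'baabaaabba'
Scanning for runs of a:
  Match 1: 'aa' (length 2)
  Match 2: 'aaa' (length 3)
  Match 3: 'a' (length 1)
Total matches: 3

3


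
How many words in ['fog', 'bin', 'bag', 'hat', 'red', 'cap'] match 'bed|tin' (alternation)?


Alternation 'bed|tin' matches either 'bed' or 'tin'.
Checking each word:
  'fog' -> no
  'bin' -> no
  'bag' -> no
  'hat' -> no
  'red' -> no
  'cap' -> no
Matches: []
Count: 0

0


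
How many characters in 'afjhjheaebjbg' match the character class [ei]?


Character class [ei] matches any of: {e, i}
Scanning string 'afjhjheaebjbg' character by character:
  pos 0: 'a' -> no
  pos 1: 'f' -> no
  pos 2: 'j' -> no
  pos 3: 'h' -> no
  pos 4: 'j' -> no
  pos 5: 'h' -> no
  pos 6: 'e' -> MATCH
  pos 7: 'a' -> no
  pos 8: 'e' -> MATCH
  pos 9: 'b' -> no
  pos 10: 'j' -> no
  pos 11: 'b' -> no
  pos 12: 'g' -> no
Total matches: 2

2


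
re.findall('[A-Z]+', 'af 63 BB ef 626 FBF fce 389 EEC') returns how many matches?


Pattern '[A-Z]+' finds one or more uppercase letters.
Text: 'af 63 BB ef 626 FBF fce 389 EEC'
Scanning for matches:
  Match 1: 'BB'
  Match 2: 'FBF'
  Match 3: 'EEC'
Total matches: 3

3


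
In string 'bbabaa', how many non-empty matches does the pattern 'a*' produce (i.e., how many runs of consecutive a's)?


Pattern 'a*' matches zero or more a's. We want non-empty runs of consecutive a's.
String: 'bbabaa'
Walking through the string to find runs of a's:
  Run 1: positions 2-2 -> 'a'
  Run 2: positions 4-5 -> 'aa'
Non-empty runs found: ['a', 'aa']
Count: 2

2


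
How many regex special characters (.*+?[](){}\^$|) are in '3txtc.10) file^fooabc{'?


Regex special characters are: . * + ? [ ] ( ) { } \ ^ $ |
Scanning '3txtc.10) file^fooabc{':
  pos 5: '.' -> SPECIAL
  pos 8: ')' -> SPECIAL
  pos 14: '^' -> SPECIAL
  pos 21: '{' -> SPECIAL
Special chars found: ['.', ')', '^', '{']
Total: 4

4


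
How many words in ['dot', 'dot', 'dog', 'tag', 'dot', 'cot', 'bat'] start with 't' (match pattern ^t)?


Pattern ^t anchors to start of word. Check which words begin with 't':
  'dot' -> no
  'dot' -> no
  'dog' -> no
  'tag' -> MATCH (starts with 't')
  'dot' -> no
  'cot' -> no
  'bat' -> no
Matching words: ['tag']
Count: 1

1


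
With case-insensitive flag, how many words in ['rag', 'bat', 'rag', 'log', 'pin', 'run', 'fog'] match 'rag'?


Case-insensitive matching: compare each word's lowercase form to 'rag'.
  'rag' -> lower='rag' -> MATCH
  'bat' -> lower='bat' -> no
  'rag' -> lower='rag' -> MATCH
  'log' -> lower='log' -> no
  'pin' -> lower='pin' -> no
  'run' -> lower='run' -> no
  'fog' -> lower='fog' -> no
Matches: ['rag', 'rag']
Count: 2

2


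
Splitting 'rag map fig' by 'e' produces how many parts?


Splitting by 'e' breaks the string at each occurrence of the separator.
Text: 'rag map fig'
Parts after split:
  Part 1: 'rag map fig'
Total parts: 1

1


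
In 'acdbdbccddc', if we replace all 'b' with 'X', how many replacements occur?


re.sub('b', 'X', text) replaces every occurrence of 'b' with 'X'.
Text: 'acdbdbccddc'
Scanning for 'b':
  pos 3: 'b' -> replacement #1
  pos 5: 'b' -> replacement #2
Total replacements: 2

2


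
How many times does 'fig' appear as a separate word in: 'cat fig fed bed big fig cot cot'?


Scanning each word for exact match 'fig':
  Word 1: 'cat' -> no
  Word 2: 'fig' -> MATCH
  Word 3: 'fed' -> no
  Word 4: 'bed' -> no
  Word 5: 'big' -> no
  Word 6: 'fig' -> MATCH
  Word 7: 'cot' -> no
  Word 8: 'cot' -> no
Total matches: 2

2


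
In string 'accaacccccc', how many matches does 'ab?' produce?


Pattern 'ab?' matches 'a' optionally followed by 'b'.
String: 'accaacccccc'
Scanning left to right for 'a' then checking next char:
  Match 1: 'a' (a not followed by b)
  Match 2: 'a' (a not followed by b)
  Match 3: 'a' (a not followed by b)
Total matches: 3

3


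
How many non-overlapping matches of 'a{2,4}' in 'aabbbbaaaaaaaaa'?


Pattern 'a{2,4}' matches between 2 and 4 consecutive a's (greedy).
String: 'aabbbbaaaaaaaaa'
Finding runs of a's and applying greedy matching:
  Run at pos 0: 'aa' (length 2)
  Run at pos 6: 'aaaaaaaaa' (length 9)
Matches: ['aa', 'aaaa', 'aaaa']
Count: 3

3


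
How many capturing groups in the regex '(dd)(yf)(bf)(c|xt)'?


To count capturing groups, count each '(' that starts a group.
Pattern: '(dd)(yf)(bf)(c|xt)'
Walking through the pattern:
  Position 0: '(' -> group #1
  Position 4: '(' -> group #2
  Position 8: '(' -> group #3
  Position 12: '(' -> group #4
Total capturing groups: 4

4


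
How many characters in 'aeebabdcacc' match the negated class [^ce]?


Negated class [^ce] matches any char NOT in {c, e}
Scanning 'aeebabdcacc':
  pos 0: 'a' -> MATCH
  pos 1: 'e' -> no (excluded)
  pos 2: 'e' -> no (excluded)
  pos 3: 'b' -> MATCH
  pos 4: 'a' -> MATCH
  pos 5: 'b' -> MATCH
  pos 6: 'd' -> MATCH
  pos 7: 'c' -> no (excluded)
  pos 8: 'a' -> MATCH
  pos 9: 'c' -> no (excluded)
  pos 10: 'c' -> no (excluded)
Total matches: 6

6


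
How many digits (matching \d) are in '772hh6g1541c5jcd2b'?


\d matches any digit 0-9.
Scanning '772hh6g1541c5jcd2b':
  pos 0: '7' -> DIGIT
  pos 1: '7' -> DIGIT
  pos 2: '2' -> DIGIT
  pos 5: '6' -> DIGIT
  pos 7: '1' -> DIGIT
  pos 8: '5' -> DIGIT
  pos 9: '4' -> DIGIT
  pos 10: '1' -> DIGIT
  pos 12: '5' -> DIGIT
  pos 16: '2' -> DIGIT
Digits found: ['7', '7', '2', '6', '1', '5', '4', '1', '5', '2']
Total: 10

10


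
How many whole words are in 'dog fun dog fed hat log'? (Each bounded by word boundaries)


Word boundaries (\b) mark the start/end of each word.
Text: 'dog fun dog fed hat log'
Splitting by whitespace:
  Word 1: 'dog'
  Word 2: 'fun'
  Word 3: 'dog'
  Word 4: 'fed'
  Word 5: 'hat'
  Word 6: 'log'
Total whole words: 6

6


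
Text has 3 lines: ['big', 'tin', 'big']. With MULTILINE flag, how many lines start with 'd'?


With MULTILINE flag, ^ matches the start of each line.
Lines: ['big', 'tin', 'big']
Checking which lines start with 'd':
  Line 1: 'big' -> no
  Line 2: 'tin' -> no
  Line 3: 'big' -> no
Matching lines: []
Count: 0

0


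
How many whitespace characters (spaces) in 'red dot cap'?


\s matches whitespace characters (spaces, tabs, etc.).
Text: 'red dot cap'
This text has 3 words separated by spaces.
Number of spaces = number of words - 1 = 3 - 1 = 2

2


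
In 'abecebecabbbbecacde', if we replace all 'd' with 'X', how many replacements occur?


re.sub('d', 'X', text) replaces every occurrence of 'd' with 'X'.
Text: 'abecebecabbbbecacde'
Scanning for 'd':
  pos 17: 'd' -> replacement #1
Total replacements: 1

1


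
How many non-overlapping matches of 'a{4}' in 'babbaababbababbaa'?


Pattern 'a{4}' matches exactly 4 consecutive a's (greedy, non-overlapping).
String: 'babbaababbababbaa'
Scanning for runs of a's:
  Run at pos 1: 'a' (length 1) -> 0 match(es)
  Run at pos 4: 'aa' (length 2) -> 0 match(es)
  Run at pos 7: 'a' (length 1) -> 0 match(es)
  Run at pos 10: 'a' (length 1) -> 0 match(es)
  Run at pos 12: 'a' (length 1) -> 0 match(es)
  Run at pos 15: 'aa' (length 2) -> 0 match(es)
Matches found: []
Total: 0

0


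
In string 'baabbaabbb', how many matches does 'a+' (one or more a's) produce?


Pattern 'a+' matches one or more consecutive a's.
String: 'baabbaabbb'
Scanning for runs of a:
  Match 1: 'aa' (length 2)
  Match 2: 'aa' (length 2)
Total matches: 2

2


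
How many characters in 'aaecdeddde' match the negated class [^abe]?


Negated class [^abe] matches any char NOT in {a, b, e}
Scanning 'aaecdeddde':
  pos 0: 'a' -> no (excluded)
  pos 1: 'a' -> no (excluded)
  pos 2: 'e' -> no (excluded)
  pos 3: 'c' -> MATCH
  pos 4: 'd' -> MATCH
  pos 5: 'e' -> no (excluded)
  pos 6: 'd' -> MATCH
  pos 7: 'd' -> MATCH
  pos 8: 'd' -> MATCH
  pos 9: 'e' -> no (excluded)
Total matches: 5

5


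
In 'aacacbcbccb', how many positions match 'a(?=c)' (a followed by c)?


Lookahead 'a(?=c)' matches 'a' only when followed by 'c'.
String: 'aacacbcbccb'
Checking each position where char is 'a':
  pos 0: 'a' -> no (next='a')
  pos 1: 'a' -> MATCH (next='c')
  pos 3: 'a' -> MATCH (next='c')
Matching positions: [1, 3]
Count: 2

2


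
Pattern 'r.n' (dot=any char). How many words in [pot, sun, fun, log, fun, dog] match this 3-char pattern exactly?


Pattern 'r.n' means: starts with 'r', any single char, ends with 'n'.
Checking each word (must be exactly 3 chars):
  'pot' (len=3): no
  'sun' (len=3): no
  'fun' (len=3): no
  'log' (len=3): no
  'fun' (len=3): no
  'dog' (len=3): no
Matching words: []
Total: 0

0


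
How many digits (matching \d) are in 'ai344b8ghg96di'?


\d matches any digit 0-9.
Scanning 'ai344b8ghg96di':
  pos 2: '3' -> DIGIT
  pos 3: '4' -> DIGIT
  pos 4: '4' -> DIGIT
  pos 6: '8' -> DIGIT
  pos 10: '9' -> DIGIT
  pos 11: '6' -> DIGIT
Digits found: ['3', '4', '4', '8', '9', '6']
Total: 6

6


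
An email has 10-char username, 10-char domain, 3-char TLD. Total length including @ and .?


An email address has format: username@domain.tld
Username length: 10
'@' character: 1
Domain length: 10
'.' character: 1
TLD length: 3
Total = 10 + 1 + 10 + 1 + 3 = 25

25


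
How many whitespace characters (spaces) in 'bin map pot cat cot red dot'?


\s matches whitespace characters (spaces, tabs, etc.).
Text: 'bin map pot cat cot red dot'
This text has 7 words separated by spaces.
Number of spaces = number of words - 1 = 7 - 1 = 6

6


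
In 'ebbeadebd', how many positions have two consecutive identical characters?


Looking for consecutive identical characters in 'ebbeadebd':
  pos 0-1: 'e' vs 'b' -> different
  pos 1-2: 'b' vs 'b' -> MATCH ('bb')
  pos 2-3: 'b' vs 'e' -> different
  pos 3-4: 'e' vs 'a' -> different
  pos 4-5: 'a' vs 'd' -> different
  pos 5-6: 'd' vs 'e' -> different
  pos 6-7: 'e' vs 'b' -> different
  pos 7-8: 'b' vs 'd' -> different
Consecutive identical pairs: ['bb']
Count: 1

1


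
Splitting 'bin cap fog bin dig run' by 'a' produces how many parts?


Splitting by 'a' breaks the string at each occurrence of the separator.
Text: 'bin cap fog bin dig run'
Parts after split:
  Part 1: 'bin c'
  Part 2: 'p fog bin dig run'
Total parts: 2

2


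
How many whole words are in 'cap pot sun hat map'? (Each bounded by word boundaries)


Word boundaries (\b) mark the start/end of each word.
Text: 'cap pot sun hat map'
Splitting by whitespace:
  Word 1: 'cap'
  Word 2: 'pot'
  Word 3: 'sun'
  Word 4: 'hat'
  Word 5: 'map'
Total whole words: 5

5


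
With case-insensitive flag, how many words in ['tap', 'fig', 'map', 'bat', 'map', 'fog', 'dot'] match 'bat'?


Case-insensitive matching: compare each word's lowercase form to 'bat'.
  'tap' -> lower='tap' -> no
  'fig' -> lower='fig' -> no
  'map' -> lower='map' -> no
  'bat' -> lower='bat' -> MATCH
  'map' -> lower='map' -> no
  'fog' -> lower='fog' -> no
  'dot' -> lower='dot' -> no
Matches: ['bat']
Count: 1

1


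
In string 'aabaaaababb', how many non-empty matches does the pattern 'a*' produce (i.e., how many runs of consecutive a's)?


Pattern 'a*' matches zero or more a's. We want non-empty runs of consecutive a's.
String: 'aabaaaababb'
Walking through the string to find runs of a's:
  Run 1: positions 0-1 -> 'aa'
  Run 2: positions 3-6 -> 'aaaa'
  Run 3: positions 8-8 -> 'a'
Non-empty runs found: ['aa', 'aaaa', 'a']
Count: 3

3


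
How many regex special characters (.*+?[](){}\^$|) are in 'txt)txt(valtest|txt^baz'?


Regex special characters are: . * + ? [ ] ( ) { } \ ^ $ |
Scanning 'txt)txt(valtest|txt^baz':
  pos 3: ')' -> SPECIAL
  pos 7: '(' -> SPECIAL
  pos 15: '|' -> SPECIAL
  pos 19: '^' -> SPECIAL
Special chars found: [')', '(', '|', '^']
Total: 4

4


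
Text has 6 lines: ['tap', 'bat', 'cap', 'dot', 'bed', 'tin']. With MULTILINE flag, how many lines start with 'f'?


With MULTILINE flag, ^ matches the start of each line.
Lines: ['tap', 'bat', 'cap', 'dot', 'bed', 'tin']
Checking which lines start with 'f':
  Line 1: 'tap' -> no
  Line 2: 'bat' -> no
  Line 3: 'cap' -> no
  Line 4: 'dot' -> no
  Line 5: 'bed' -> no
  Line 6: 'tin' -> no
Matching lines: []
Count: 0

0


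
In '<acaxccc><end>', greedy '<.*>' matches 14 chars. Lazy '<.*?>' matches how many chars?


Greedy '<.*>' tries to match as MUCH as possible.
Lazy '<.*?>' tries to match as LITTLE as possible.

String: '<acaxccc><end>'
Greedy '<.*>' starts at first '<' and extends to the LAST '>': '<acaxccc><end>' (14 chars)
Lazy '<.*?>' starts at first '<' and stops at the FIRST '>': '<acaxccc>' (9 chars)

9


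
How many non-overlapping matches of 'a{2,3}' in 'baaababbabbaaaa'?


Pattern 'a{2,3}' matches between 2 and 3 consecutive a's (greedy).
String: 'baaababbabbaaaa'
Finding runs of a's and applying greedy matching:
  Run at pos 1: 'aaa' (length 3)
  Run at pos 5: 'a' (length 1)
  Run at pos 8: 'a' (length 1)
  Run at pos 11: 'aaaa' (length 4)
Matches: ['aaa', 'aaa']
Count: 2

2


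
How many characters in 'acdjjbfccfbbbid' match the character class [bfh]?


Character class [bfh] matches any of: {b, f, h}
Scanning string 'acdjjbfccfbbbid' character by character:
  pos 0: 'a' -> no
  pos 1: 'c' -> no
  pos 2: 'd' -> no
  pos 3: 'j' -> no
  pos 4: 'j' -> no
  pos 5: 'b' -> MATCH
  pos 6: 'f' -> MATCH
  pos 7: 'c' -> no
  pos 8: 'c' -> no
  pos 9: 'f' -> MATCH
  pos 10: 'b' -> MATCH
  pos 11: 'b' -> MATCH
  pos 12: 'b' -> MATCH
  pos 13: 'i' -> no
  pos 14: 'd' -> no
Total matches: 6

6


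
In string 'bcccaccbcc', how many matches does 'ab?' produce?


Pattern 'ab?' matches 'a' optionally followed by 'b'.
String: 'bcccaccbcc'
Scanning left to right for 'a' then checking next char:
  Match 1: 'a' (a not followed by b)
Total matches: 1

1


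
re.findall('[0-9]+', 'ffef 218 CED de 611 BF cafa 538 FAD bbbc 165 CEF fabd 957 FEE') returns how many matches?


Pattern '[0-9]+' finds one or more digits.
Text: 'ffef 218 CED de 611 BF cafa 538 FAD bbbc 165 CEF fabd 957 FEE'
Scanning for matches:
  Match 1: '218'
  Match 2: '611'
  Match 3: '538'
  Match 4: '165'
  Match 5: '957'
Total matches: 5

5


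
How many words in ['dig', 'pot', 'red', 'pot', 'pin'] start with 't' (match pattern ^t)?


Pattern ^t anchors to start of word. Check which words begin with 't':
  'dig' -> no
  'pot' -> no
  'red' -> no
  'pot' -> no
  'pin' -> no
Matching words: []
Count: 0

0


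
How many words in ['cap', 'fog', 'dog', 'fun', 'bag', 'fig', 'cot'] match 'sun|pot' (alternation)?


Alternation 'sun|pot' matches either 'sun' or 'pot'.
Checking each word:
  'cap' -> no
  'fog' -> no
  'dog' -> no
  'fun' -> no
  'bag' -> no
  'fig' -> no
  'cot' -> no
Matches: []
Count: 0

0


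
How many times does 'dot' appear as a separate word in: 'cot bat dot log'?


Scanning each word for exact match 'dot':
  Word 1: 'cot' -> no
  Word 2: 'bat' -> no
  Word 3: 'dot' -> MATCH
  Word 4: 'log' -> no
Total matches: 1

1


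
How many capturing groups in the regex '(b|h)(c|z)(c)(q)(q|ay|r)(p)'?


To count capturing groups, count each '(' that starts a group.
Pattern: '(b|h)(c|z)(c)(q)(q|ay|r)(p)'
Walking through the pattern:
  Position 0: '(' -> group #1
  Position 5: '(' -> group #2
  Position 10: '(' -> group #3
  Position 13: '(' -> group #4
  Position 16: '(' -> group #5
  Position 24: '(' -> group #6
Total capturing groups: 6

6


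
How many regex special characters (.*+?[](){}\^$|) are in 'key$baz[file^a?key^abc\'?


Regex special characters are: . * + ? [ ] ( ) { } \ ^ $ |
Scanning 'key$baz[file^a?key^abc\':
  pos 3: '$' -> SPECIAL
  pos 7: '[' -> SPECIAL
  pos 12: '^' -> SPECIAL
  pos 14: '?' -> SPECIAL
  pos 18: '^' -> SPECIAL
  pos 22: '\' -> SPECIAL
Special chars found: ['$', '[', '^', '?', '^', '\\']
Total: 6

6


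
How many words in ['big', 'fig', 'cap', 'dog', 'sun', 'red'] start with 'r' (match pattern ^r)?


Pattern ^r anchors to start of word. Check which words begin with 'r':
  'big' -> no
  'fig' -> no
  'cap' -> no
  'dog' -> no
  'sun' -> no
  'red' -> MATCH (starts with 'r')
Matching words: ['red']
Count: 1

1


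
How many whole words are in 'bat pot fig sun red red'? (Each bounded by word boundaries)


Word boundaries (\b) mark the start/end of each word.
Text: 'bat pot fig sun red red'
Splitting by whitespace:
  Word 1: 'bat'
  Word 2: 'pot'
  Word 3: 'fig'
  Word 4: 'sun'
  Word 5: 'red'
  Word 6: 'red'
Total whole words: 6

6


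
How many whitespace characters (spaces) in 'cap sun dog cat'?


\s matches whitespace characters (spaces, tabs, etc.).
Text: 'cap sun dog cat'
This text has 4 words separated by spaces.
Number of spaces = number of words - 1 = 4 - 1 = 3

3


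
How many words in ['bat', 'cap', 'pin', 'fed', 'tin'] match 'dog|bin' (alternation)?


Alternation 'dog|bin' matches either 'dog' or 'bin'.
Checking each word:
  'bat' -> no
  'cap' -> no
  'pin' -> no
  'fed' -> no
  'tin' -> no
Matches: []
Count: 0

0


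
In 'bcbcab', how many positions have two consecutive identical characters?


Looking for consecutive identical characters in 'bcbcab':
  pos 0-1: 'b' vs 'c' -> different
  pos 1-2: 'c' vs 'b' -> different
  pos 2-3: 'b' vs 'c' -> different
  pos 3-4: 'c' vs 'a' -> different
  pos 4-5: 'a' vs 'b' -> different
Consecutive identical pairs: []
Count: 0

0


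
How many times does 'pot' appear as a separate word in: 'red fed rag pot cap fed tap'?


Scanning each word for exact match 'pot':
  Word 1: 'red' -> no
  Word 2: 'fed' -> no
  Word 3: 'rag' -> no
  Word 4: 'pot' -> MATCH
  Word 5: 'cap' -> no
  Word 6: 'fed' -> no
  Word 7: 'tap' -> no
Total matches: 1

1


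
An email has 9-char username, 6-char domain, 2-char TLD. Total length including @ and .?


An email address has format: username@domain.tld
Username length: 9
'@' character: 1
Domain length: 6
'.' character: 1
TLD length: 2
Total = 9 + 1 + 6 + 1 + 2 = 19

19


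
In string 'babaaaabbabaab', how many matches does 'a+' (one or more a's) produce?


Pattern 'a+' matches one or more consecutive a's.
String: 'babaaaabbabaab'
Scanning for runs of a:
  Match 1: 'a' (length 1)
  Match 2: 'aaaa' (length 4)
  Match 3: 'a' (length 1)
  Match 4: 'aa' (length 2)
Total matches: 4

4


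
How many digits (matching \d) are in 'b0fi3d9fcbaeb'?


\d matches any digit 0-9.
Scanning 'b0fi3d9fcbaeb':
  pos 1: '0' -> DIGIT
  pos 4: '3' -> DIGIT
  pos 6: '9' -> DIGIT
Digits found: ['0', '3', '9']
Total: 3

3


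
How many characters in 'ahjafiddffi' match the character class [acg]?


Character class [acg] matches any of: {a, c, g}
Scanning string 'ahjafiddffi' character by character:
  pos 0: 'a' -> MATCH
  pos 1: 'h' -> no
  pos 2: 'j' -> no
  pos 3: 'a' -> MATCH
  pos 4: 'f' -> no
  pos 5: 'i' -> no
  pos 6: 'd' -> no
  pos 7: 'd' -> no
  pos 8: 'f' -> no
  pos 9: 'f' -> no
  pos 10: 'i' -> no
Total matches: 2

2


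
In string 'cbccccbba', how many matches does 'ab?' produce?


Pattern 'ab?' matches 'a' optionally followed by 'b'.
String: 'cbccccbba'
Scanning left to right for 'a' then checking next char:
  Match 1: 'a' (a not followed by b)
Total matches: 1

1


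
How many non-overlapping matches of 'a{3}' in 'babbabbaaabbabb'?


Pattern 'a{3}' matches exactly 3 consecutive a's (greedy, non-overlapping).
String: 'babbabbaaabbabb'
Scanning for runs of a's:
  Run at pos 1: 'a' (length 1) -> 0 match(es)
  Run at pos 4: 'a' (length 1) -> 0 match(es)
  Run at pos 7: 'aaa' (length 3) -> 1 match(es)
  Run at pos 12: 'a' (length 1) -> 0 match(es)
Matches found: ['aaa']
Total: 1

1


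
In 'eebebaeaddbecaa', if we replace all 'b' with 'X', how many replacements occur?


re.sub('b', 'X', text) replaces every occurrence of 'b' with 'X'.
Text: 'eebebaeaddbecaa'
Scanning for 'b':
  pos 2: 'b' -> replacement #1
  pos 4: 'b' -> replacement #2
  pos 10: 'b' -> replacement #3
Total replacements: 3

3


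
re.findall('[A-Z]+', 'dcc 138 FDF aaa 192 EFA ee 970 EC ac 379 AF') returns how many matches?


Pattern '[A-Z]+' finds one or more uppercase letters.
Text: 'dcc 138 FDF aaa 192 EFA ee 970 EC ac 379 AF'
Scanning for matches:
  Match 1: 'FDF'
  Match 2: 'EFA'
  Match 3: 'EC'
  Match 4: 'AF'
Total matches: 4

4


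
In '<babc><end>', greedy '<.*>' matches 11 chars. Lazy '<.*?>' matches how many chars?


Greedy '<.*>' tries to match as MUCH as possible.
Lazy '<.*?>' tries to match as LITTLE as possible.

String: '<babc><end>'
Greedy '<.*>' starts at first '<' and extends to the LAST '>': '<babc><end>' (11 chars)
Lazy '<.*?>' starts at first '<' and stops at the FIRST '>': '<babc>' (6 chars)

6


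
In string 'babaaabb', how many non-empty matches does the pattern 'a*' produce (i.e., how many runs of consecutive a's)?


Pattern 'a*' matches zero or more a's. We want non-empty runs of consecutive a's.
String: 'babaaabb'
Walking through the string to find runs of a's:
  Run 1: positions 1-1 -> 'a'
  Run 2: positions 3-5 -> 'aaa'
Non-empty runs found: ['a', 'aaa']
Count: 2

2


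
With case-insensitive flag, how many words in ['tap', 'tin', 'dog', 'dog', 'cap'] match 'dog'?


Case-insensitive matching: compare each word's lowercase form to 'dog'.
  'tap' -> lower='tap' -> no
  'tin' -> lower='tin' -> no
  'dog' -> lower='dog' -> MATCH
  'dog' -> lower='dog' -> MATCH
  'cap' -> lower='cap' -> no
Matches: ['dog', 'dog']
Count: 2

2


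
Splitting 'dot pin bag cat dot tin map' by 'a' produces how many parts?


Splitting by 'a' breaks the string at each occurrence of the separator.
Text: 'dot pin bag cat dot tin map'
Parts after split:
  Part 1: 'dot pin b'
  Part 2: 'g c'
  Part 3: 't dot tin m'
  Part 4: 'p'
Total parts: 4

4


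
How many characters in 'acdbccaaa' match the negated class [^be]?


Negated class [^be] matches any char NOT in {b, e}
Scanning 'acdbccaaa':
  pos 0: 'a' -> MATCH
  pos 1: 'c' -> MATCH
  pos 2: 'd' -> MATCH
  pos 3: 'b' -> no (excluded)
  pos 4: 'c' -> MATCH
  pos 5: 'c' -> MATCH
  pos 6: 'a' -> MATCH
  pos 7: 'a' -> MATCH
  pos 8: 'a' -> MATCH
Total matches: 8

8


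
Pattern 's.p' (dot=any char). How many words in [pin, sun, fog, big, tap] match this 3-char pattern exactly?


Pattern 's.p' means: starts with 's', any single char, ends with 'p'.
Checking each word (must be exactly 3 chars):
  'pin' (len=3): no
  'sun' (len=3): no
  'fog' (len=3): no
  'big' (len=3): no
  'tap' (len=3): no
Matching words: []
Total: 0

0


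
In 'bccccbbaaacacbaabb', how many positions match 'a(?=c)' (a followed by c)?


Lookahead 'a(?=c)' matches 'a' only when followed by 'c'.
String: 'bccccbbaaacacbaabb'
Checking each position where char is 'a':
  pos 7: 'a' -> no (next='a')
  pos 8: 'a' -> no (next='a')
  pos 9: 'a' -> MATCH (next='c')
  pos 11: 'a' -> MATCH (next='c')
  pos 14: 'a' -> no (next='a')
  pos 15: 'a' -> no (next='b')
Matching positions: [9, 11]
Count: 2

2


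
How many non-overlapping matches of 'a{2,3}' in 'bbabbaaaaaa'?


Pattern 'a{2,3}' matches between 2 and 3 consecutive a's (greedy).
String: 'bbabbaaaaaa'
Finding runs of a's and applying greedy matching:
  Run at pos 2: 'a' (length 1)
  Run at pos 5: 'aaaaaa' (length 6)
Matches: ['aaa', 'aaa']
Count: 2

2


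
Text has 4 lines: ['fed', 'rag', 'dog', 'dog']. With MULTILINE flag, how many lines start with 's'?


With MULTILINE flag, ^ matches the start of each line.
Lines: ['fed', 'rag', 'dog', 'dog']
Checking which lines start with 's':
  Line 1: 'fed' -> no
  Line 2: 'rag' -> no
  Line 3: 'dog' -> no
  Line 4: 'dog' -> no
Matching lines: []
Count: 0

0


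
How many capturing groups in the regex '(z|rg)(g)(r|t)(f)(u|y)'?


To count capturing groups, count each '(' that starts a group.
Pattern: '(z|rg)(g)(r|t)(f)(u|y)'
Walking through the pattern:
  Position 0: '(' -> group #1
  Position 6: '(' -> group #2
  Position 9: '(' -> group #3
  Position 14: '(' -> group #4
  Position 17: '(' -> group #5
Total capturing groups: 5

5


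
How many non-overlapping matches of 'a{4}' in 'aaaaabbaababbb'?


Pattern 'a{4}' matches exactly 4 consecutive a's (greedy, non-overlapping).
String: 'aaaaabbaababbb'
Scanning for runs of a's:
  Run at pos 0: 'aaaaa' (length 5) -> 1 match(es)
  Run at pos 7: 'aa' (length 2) -> 0 match(es)
  Run at pos 10: 'a' (length 1) -> 0 match(es)
Matches found: ['aaaa']
Total: 1

1


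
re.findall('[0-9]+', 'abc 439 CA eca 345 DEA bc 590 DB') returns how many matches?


Pattern '[0-9]+' finds one or more digits.
Text: 'abc 439 CA eca 345 DEA bc 590 DB'
Scanning for matches:
  Match 1: '439'
  Match 2: '345'
  Match 3: '590'
Total matches: 3

3


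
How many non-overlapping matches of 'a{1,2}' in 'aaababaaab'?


Pattern 'a{1,2}' matches between 1 and 2 consecutive a's (greedy).
String: 'aaababaaab'
Finding runs of a's and applying greedy matching:
  Run at pos 0: 'aaa' (length 3)
  Run at pos 4: 'a' (length 1)
  Run at pos 6: 'aaa' (length 3)
Matches: ['aa', 'a', 'a', 'aa', 'a']
Count: 5

5


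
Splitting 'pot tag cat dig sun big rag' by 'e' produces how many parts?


Splitting by 'e' breaks the string at each occurrence of the separator.
Text: 'pot tag cat dig sun big rag'
Parts after split:
  Part 1: 'pot tag cat dig sun big rag'
Total parts: 1

1


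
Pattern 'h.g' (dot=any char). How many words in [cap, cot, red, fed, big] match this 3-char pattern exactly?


Pattern 'h.g' means: starts with 'h', any single char, ends with 'g'.
Checking each word (must be exactly 3 chars):
  'cap' (len=3): no
  'cot' (len=3): no
  'red' (len=3): no
  'fed' (len=3): no
  'big' (len=3): no
Matching words: []
Total: 0

0


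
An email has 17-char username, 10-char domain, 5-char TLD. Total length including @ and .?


An email address has format: username@domain.tld
Username length: 17
'@' character: 1
Domain length: 10
'.' character: 1
TLD length: 5
Total = 17 + 1 + 10 + 1 + 5 = 34

34


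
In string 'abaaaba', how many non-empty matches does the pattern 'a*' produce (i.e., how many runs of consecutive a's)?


Pattern 'a*' matches zero or more a's. We want non-empty runs of consecutive a's.
String: 'abaaaba'
Walking through the string to find runs of a's:
  Run 1: positions 0-0 -> 'a'
  Run 2: positions 2-4 -> 'aaa'
  Run 3: positions 6-6 -> 'a'
Non-empty runs found: ['a', 'aaa', 'a']
Count: 3

3


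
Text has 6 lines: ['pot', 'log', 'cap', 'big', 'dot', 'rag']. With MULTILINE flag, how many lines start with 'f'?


With MULTILINE flag, ^ matches the start of each line.
Lines: ['pot', 'log', 'cap', 'big', 'dot', 'rag']
Checking which lines start with 'f':
  Line 1: 'pot' -> no
  Line 2: 'log' -> no
  Line 3: 'cap' -> no
  Line 4: 'big' -> no
  Line 5: 'dot' -> no
  Line 6: 'rag' -> no
Matching lines: []
Count: 0

0


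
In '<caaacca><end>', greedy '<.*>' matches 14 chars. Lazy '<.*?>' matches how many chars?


Greedy '<.*>' tries to match as MUCH as possible.
Lazy '<.*?>' tries to match as LITTLE as possible.

String: '<caaacca><end>'
Greedy '<.*>' starts at first '<' and extends to the LAST '>': '<caaacca><end>' (14 chars)
Lazy '<.*?>' starts at first '<' and stops at the FIRST '>': '<caaacca>' (9 chars)

9


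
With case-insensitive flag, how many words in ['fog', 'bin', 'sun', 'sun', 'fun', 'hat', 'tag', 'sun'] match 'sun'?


Case-insensitive matching: compare each word's lowercase form to 'sun'.
  'fog' -> lower='fog' -> no
  'bin' -> lower='bin' -> no
  'sun' -> lower='sun' -> MATCH
  'sun' -> lower='sun' -> MATCH
  'fun' -> lower='fun' -> no
  'hat' -> lower='hat' -> no
  'tag' -> lower='tag' -> no
  'sun' -> lower='sun' -> MATCH
Matches: ['sun', 'sun', 'sun']
Count: 3

3


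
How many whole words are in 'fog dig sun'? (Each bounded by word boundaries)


Word boundaries (\b) mark the start/end of each word.
Text: 'fog dig sun'
Splitting by whitespace:
  Word 1: 'fog'
  Word 2: 'dig'
  Word 3: 'sun'
Total whole words: 3

3


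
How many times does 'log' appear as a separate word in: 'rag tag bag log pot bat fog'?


Scanning each word for exact match 'log':
  Word 1: 'rag' -> no
  Word 2: 'tag' -> no
  Word 3: 'bag' -> no
  Word 4: 'log' -> MATCH
  Word 5: 'pot' -> no
  Word 6: 'bat' -> no
  Word 7: 'fog' -> no
Total matches: 1

1


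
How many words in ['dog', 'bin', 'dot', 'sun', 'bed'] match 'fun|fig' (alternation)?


Alternation 'fun|fig' matches either 'fun' or 'fig'.
Checking each word:
  'dog' -> no
  'bin' -> no
  'dot' -> no
  'sun' -> no
  'bed' -> no
Matches: []
Count: 0

0


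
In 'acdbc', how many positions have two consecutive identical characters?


Looking for consecutive identical characters in 'acdbc':
  pos 0-1: 'a' vs 'c' -> different
  pos 1-2: 'c' vs 'd' -> different
  pos 2-3: 'd' vs 'b' -> different
  pos 3-4: 'b' vs 'c' -> different
Consecutive identical pairs: []
Count: 0

0


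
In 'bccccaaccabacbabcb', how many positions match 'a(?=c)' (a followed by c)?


Lookahead 'a(?=c)' matches 'a' only when followed by 'c'.
String: 'bccccaaccabacbabcb'
Checking each position where char is 'a':
  pos 5: 'a' -> no (next='a')
  pos 6: 'a' -> MATCH (next='c')
  pos 9: 'a' -> no (next='b')
  pos 11: 'a' -> MATCH (next='c')
  pos 14: 'a' -> no (next='b')
Matching positions: [6, 11]
Count: 2

2


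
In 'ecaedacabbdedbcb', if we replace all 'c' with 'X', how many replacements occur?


re.sub('c', 'X', text) replaces every occurrence of 'c' with 'X'.
Text: 'ecaedacabbdedbcb'
Scanning for 'c':
  pos 1: 'c' -> replacement #1
  pos 6: 'c' -> replacement #2
  pos 14: 'c' -> replacement #3
Total replacements: 3

3


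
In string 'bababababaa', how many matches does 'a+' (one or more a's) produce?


Pattern 'a+' matches one or more consecutive a's.
String: 'bababababaa'
Scanning for runs of a:
  Match 1: 'a' (length 1)
  Match 2: 'a' (length 1)
  Match 3: 'a' (length 1)
  Match 4: 'a' (length 1)
  Match 5: 'aa' (length 2)
Total matches: 5

5


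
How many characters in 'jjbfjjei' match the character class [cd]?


Character class [cd] matches any of: {c, d}
Scanning string 'jjbfjjei' character by character:
  pos 0: 'j' -> no
  pos 1: 'j' -> no
  pos 2: 'b' -> no
  pos 3: 'f' -> no
  pos 4: 'j' -> no
  pos 5: 'j' -> no
  pos 6: 'e' -> no
  pos 7: 'i' -> no
Total matches: 0

0


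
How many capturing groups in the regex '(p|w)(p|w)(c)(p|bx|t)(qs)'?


To count capturing groups, count each '(' that starts a group.
Pattern: '(p|w)(p|w)(c)(p|bx|t)(qs)'
Walking through the pattern:
  Position 0: '(' -> group #1
  Position 5: '(' -> group #2
  Position 10: '(' -> group #3
  Position 13: '(' -> group #4
  Position 21: '(' -> group #5
Total capturing groups: 5

5


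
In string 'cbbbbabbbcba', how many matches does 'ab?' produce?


Pattern 'ab?' matches 'a' optionally followed by 'b'.
String: 'cbbbbabbbcba'
Scanning left to right for 'a' then checking next char:
  Match 1: 'ab' (a followed by b)
  Match 2: 'a' (a not followed by b)
Total matches: 2

2


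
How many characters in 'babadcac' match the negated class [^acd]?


Negated class [^acd] matches any char NOT in {a, c, d}
Scanning 'babadcac':
  pos 0: 'b' -> MATCH
  pos 1: 'a' -> no (excluded)
  pos 2: 'b' -> MATCH
  pos 3: 'a' -> no (excluded)
  pos 4: 'd' -> no (excluded)
  pos 5: 'c' -> no (excluded)
  pos 6: 'a' -> no (excluded)
  pos 7: 'c' -> no (excluded)
Total matches: 2

2


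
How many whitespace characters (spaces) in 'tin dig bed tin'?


\s matches whitespace characters (spaces, tabs, etc.).
Text: 'tin dig bed tin'
This text has 4 words separated by spaces.
Number of spaces = number of words - 1 = 4 - 1 = 3

3


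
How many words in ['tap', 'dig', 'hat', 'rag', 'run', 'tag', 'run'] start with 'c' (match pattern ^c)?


Pattern ^c anchors to start of word. Check which words begin with 'c':
  'tap' -> no
  'dig' -> no
  'hat' -> no
  'rag' -> no
  'run' -> no
  'tag' -> no
  'run' -> no
Matching words: []
Count: 0

0


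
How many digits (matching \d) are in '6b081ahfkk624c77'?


\d matches any digit 0-9.
Scanning '6b081ahfkk624c77':
  pos 0: '6' -> DIGIT
  pos 2: '0' -> DIGIT
  pos 3: '8' -> DIGIT
  pos 4: '1' -> DIGIT
  pos 10: '6' -> DIGIT
  pos 11: '2' -> DIGIT
  pos 12: '4' -> DIGIT
  pos 14: '7' -> DIGIT
  pos 15: '7' -> DIGIT
Digits found: ['6', '0', '8', '1', '6', '2', '4', '7', '7']
Total: 9

9


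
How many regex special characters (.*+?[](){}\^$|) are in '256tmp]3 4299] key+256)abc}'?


Regex special characters are: . * + ? [ ] ( ) { } \ ^ $ |
Scanning '256tmp]3 4299] key+256)abc}':
  pos 6: ']' -> SPECIAL
  pos 13: ']' -> SPECIAL
  pos 18: '+' -> SPECIAL
  pos 22: ')' -> SPECIAL
  pos 26: '}' -> SPECIAL
Special chars found: [']', ']', '+', ')', '}']
Total: 5

5


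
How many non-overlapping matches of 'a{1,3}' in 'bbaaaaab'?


Pattern 'a{1,3}' matches between 1 and 3 consecutive a's (greedy).
String: 'bbaaaaab'
Finding runs of a's and applying greedy matching:
  Run at pos 2: 'aaaaa' (length 5)
Matches: ['aaa', 'aa']
Count: 2

2


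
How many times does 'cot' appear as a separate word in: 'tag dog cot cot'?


Scanning each word for exact match 'cot':
  Word 1: 'tag' -> no
  Word 2: 'dog' -> no
  Word 3: 'cot' -> MATCH
  Word 4: 'cot' -> MATCH
Total matches: 2

2


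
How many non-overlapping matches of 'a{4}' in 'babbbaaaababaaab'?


Pattern 'a{4}' matches exactly 4 consecutive a's (greedy, non-overlapping).
String: 'babbbaaaababaaab'
Scanning for runs of a's:
  Run at pos 1: 'a' (length 1) -> 0 match(es)
  Run at pos 5: 'aaaa' (length 4) -> 1 match(es)
  Run at pos 10: 'a' (length 1) -> 0 match(es)
  Run at pos 12: 'aaa' (length 3) -> 0 match(es)
Matches found: ['aaaa']
Total: 1

1


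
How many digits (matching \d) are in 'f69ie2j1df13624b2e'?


\d matches any digit 0-9.
Scanning 'f69ie2j1df13624b2e':
  pos 1: '6' -> DIGIT
  pos 2: '9' -> DIGIT
  pos 5: '2' -> DIGIT
  pos 7: '1' -> DIGIT
  pos 10: '1' -> DIGIT
  pos 11: '3' -> DIGIT
  pos 12: '6' -> DIGIT
  pos 13: '2' -> DIGIT
  pos 14: '4' -> DIGIT
  pos 16: '2' -> DIGIT
Digits found: ['6', '9', '2', '1', '1', '3', '6', '2', '4', '2']
Total: 10

10


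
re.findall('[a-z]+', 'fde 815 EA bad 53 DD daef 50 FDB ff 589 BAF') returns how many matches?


Pattern '[a-z]+' finds one or more lowercase letters.
Text: 'fde 815 EA bad 53 DD daef 50 FDB ff 589 BAF'
Scanning for matches:
  Match 1: 'fde'
  Match 2: 'bad'
  Match 3: 'daef'
  Match 4: 'ff'
Total matches: 4

4


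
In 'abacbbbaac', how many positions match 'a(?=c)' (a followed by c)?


Lookahead 'a(?=c)' matches 'a' only when followed by 'c'.
String: 'abacbbbaac'
Checking each position where char is 'a':
  pos 0: 'a' -> no (next='b')
  pos 2: 'a' -> MATCH (next='c')
  pos 7: 'a' -> no (next='a')
  pos 8: 'a' -> MATCH (next='c')
Matching positions: [2, 8]
Count: 2

2


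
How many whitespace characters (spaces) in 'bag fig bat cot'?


\s matches whitespace characters (spaces, tabs, etc.).
Text: 'bag fig bat cot'
This text has 4 words separated by spaces.
Number of spaces = number of words - 1 = 4 - 1 = 3

3


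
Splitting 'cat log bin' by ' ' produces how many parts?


Splitting by ' ' breaks the string at each occurrence of the separator.
Text: 'cat log bin'
Parts after split:
  Part 1: 'cat'
  Part 2: 'log'
  Part 3: 'bin'
Total parts: 3

3


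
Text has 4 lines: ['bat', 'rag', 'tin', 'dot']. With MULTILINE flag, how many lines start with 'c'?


With MULTILINE flag, ^ matches the start of each line.
Lines: ['bat', 'rag', 'tin', 'dot']
Checking which lines start with 'c':
  Line 1: 'bat' -> no
  Line 2: 'rag' -> no
  Line 3: 'tin' -> no
  Line 4: 'dot' -> no
Matching lines: []
Count: 0

0


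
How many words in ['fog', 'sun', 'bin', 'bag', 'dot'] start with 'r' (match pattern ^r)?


Pattern ^r anchors to start of word. Check which words begin with 'r':
  'fog' -> no
  'sun' -> no
  'bin' -> no
  'bag' -> no
  'dot' -> no
Matching words: []
Count: 0

0
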